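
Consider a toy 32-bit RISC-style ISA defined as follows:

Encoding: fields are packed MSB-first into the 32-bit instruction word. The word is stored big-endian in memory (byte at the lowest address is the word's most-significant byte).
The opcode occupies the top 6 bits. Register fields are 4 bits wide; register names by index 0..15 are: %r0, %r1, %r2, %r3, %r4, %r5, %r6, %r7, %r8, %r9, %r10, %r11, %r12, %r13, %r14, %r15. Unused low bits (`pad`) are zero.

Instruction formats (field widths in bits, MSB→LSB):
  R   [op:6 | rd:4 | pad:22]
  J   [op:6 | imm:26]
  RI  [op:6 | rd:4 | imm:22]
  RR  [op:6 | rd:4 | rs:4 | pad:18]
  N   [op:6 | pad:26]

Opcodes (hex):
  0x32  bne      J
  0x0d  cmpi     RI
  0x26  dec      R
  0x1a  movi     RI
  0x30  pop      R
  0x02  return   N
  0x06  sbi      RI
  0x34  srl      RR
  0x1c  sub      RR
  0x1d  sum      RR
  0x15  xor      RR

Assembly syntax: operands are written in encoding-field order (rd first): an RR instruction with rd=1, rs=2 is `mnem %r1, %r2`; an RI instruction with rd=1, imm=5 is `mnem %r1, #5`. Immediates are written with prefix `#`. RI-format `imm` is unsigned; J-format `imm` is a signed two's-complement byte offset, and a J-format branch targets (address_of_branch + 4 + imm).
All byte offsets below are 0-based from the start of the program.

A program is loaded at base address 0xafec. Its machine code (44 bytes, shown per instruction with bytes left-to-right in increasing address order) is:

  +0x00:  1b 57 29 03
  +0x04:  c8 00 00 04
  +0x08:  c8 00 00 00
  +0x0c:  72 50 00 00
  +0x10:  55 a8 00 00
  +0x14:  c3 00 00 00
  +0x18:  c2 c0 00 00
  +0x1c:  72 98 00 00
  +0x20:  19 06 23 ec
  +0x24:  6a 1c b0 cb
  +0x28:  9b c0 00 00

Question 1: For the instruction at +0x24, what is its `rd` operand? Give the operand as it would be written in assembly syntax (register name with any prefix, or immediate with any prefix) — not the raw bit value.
%r8

@+24  big-endian(6a 1c b0 cb) = 0x6a1cb0cb
  opcode bits[31:26]=0x1a: movi/RI
  rd: (w>>22)&0xf=0x8 → %r8
  imm: (w>>0)&0x3fffff=0x1cb0cb → #1880267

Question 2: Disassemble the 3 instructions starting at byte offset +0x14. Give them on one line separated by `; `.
[14] c3 00 00 00 → 0xc3000000
  op=0xc3000000>>26=0x30 ⇒ pop (R)
  rd@[25:22]=0xc ⇒ %r12
[18] c2 c0 00 00 → 0xc2c00000
  op=0xc2c00000>>26=0x30 ⇒ pop (R)
  rd@[25:22]=0xb ⇒ %r11
[1c] 72 98 00 00 → 0x72980000
  op=0x72980000>>26=0x1c ⇒ sub (RR)
  rd@[25:22]=0xa ⇒ %r10
  rs@[21:18]=0x6 ⇒ %r6

pop %r12; pop %r11; sub %r10, %r6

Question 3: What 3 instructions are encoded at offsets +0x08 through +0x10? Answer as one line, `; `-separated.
off 0x08: read c8 00 00 00 as big → 0xc8000000
  top 6b → 0x32 → bne [J]
  [25:0] imm=0 = #0
off 0x0c: read 72 50 00 00 as big → 0x72500000
  top 6b → 0x1c → sub [RR]
  [25:22] rd=9 = %r9
  [21:18] rs=4 = %r4
off 0x10: read 55 a8 00 00 as big → 0x55a80000
  top 6b → 0x15 → xor [RR]
  [25:22] rd=6 = %r6
  [21:18] rs=10 = %r10

bne #0; sub %r9, %r4; xor %r6, %r10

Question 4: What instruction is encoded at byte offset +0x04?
off 0x04: read c8 00 00 04 as big → 0xc8000004
  top 6b → 0x32 → bne [J]
  [25:0] imm=4 = #4

bne #4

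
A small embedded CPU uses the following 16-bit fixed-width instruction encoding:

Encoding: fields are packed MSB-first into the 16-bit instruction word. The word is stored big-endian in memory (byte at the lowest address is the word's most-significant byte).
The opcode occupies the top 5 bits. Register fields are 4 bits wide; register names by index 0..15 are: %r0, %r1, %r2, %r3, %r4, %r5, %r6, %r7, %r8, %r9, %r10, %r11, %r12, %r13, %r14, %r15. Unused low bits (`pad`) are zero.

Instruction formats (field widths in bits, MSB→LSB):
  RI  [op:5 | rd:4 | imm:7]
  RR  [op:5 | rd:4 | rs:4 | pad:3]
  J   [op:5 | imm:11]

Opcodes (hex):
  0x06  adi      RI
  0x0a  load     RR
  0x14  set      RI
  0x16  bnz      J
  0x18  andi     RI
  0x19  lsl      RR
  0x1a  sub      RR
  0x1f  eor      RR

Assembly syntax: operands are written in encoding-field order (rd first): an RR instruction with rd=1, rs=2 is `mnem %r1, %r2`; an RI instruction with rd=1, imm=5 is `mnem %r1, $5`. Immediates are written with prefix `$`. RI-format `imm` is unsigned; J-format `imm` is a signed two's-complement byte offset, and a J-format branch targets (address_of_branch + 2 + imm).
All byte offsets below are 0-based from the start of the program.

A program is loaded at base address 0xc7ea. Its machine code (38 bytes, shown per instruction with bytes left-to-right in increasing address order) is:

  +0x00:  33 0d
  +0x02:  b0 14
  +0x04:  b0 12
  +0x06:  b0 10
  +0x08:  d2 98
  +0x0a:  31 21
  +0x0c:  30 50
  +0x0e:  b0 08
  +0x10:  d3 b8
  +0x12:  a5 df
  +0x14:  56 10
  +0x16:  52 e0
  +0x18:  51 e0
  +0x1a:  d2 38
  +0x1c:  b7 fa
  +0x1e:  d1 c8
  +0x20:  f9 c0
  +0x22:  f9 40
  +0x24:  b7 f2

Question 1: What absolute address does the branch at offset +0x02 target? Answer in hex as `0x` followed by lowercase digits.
off 0x02: read b0 14 as big → 0xb014
  opcode bits[15:11]=0x16: bnz/J
  [10:0] imm=20 = $20
  target = base 0xc7ea + off 0x02 + 2 + imm 20 = 0xc802

0xc802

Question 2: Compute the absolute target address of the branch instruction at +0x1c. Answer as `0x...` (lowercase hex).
[1c] b7 fa → 0xb7fa
  top 5b → 0x16 → bnz [J]
  imm@[10:0]=0x7fa (s11→-6) ⇒ $-6
  target = base 0xc7ea + off 0x1c + 2 + imm -6 = 0xc802

0xc802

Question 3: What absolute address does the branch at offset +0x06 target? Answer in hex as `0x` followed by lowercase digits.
0xc802

@+06  big-endian(b0 10) = 0xb010
  op=0xb010>>11=0x16 ⇒ bnz (J)
  [10:0] imm=16 = $16
  target = base 0xc7ea + off 0x06 + 2 + imm 16 = 0xc802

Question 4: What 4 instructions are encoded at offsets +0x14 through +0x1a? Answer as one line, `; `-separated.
@+14  big-endian(56 10) = 0x5610
  top 5b → 0xa → load [RR]
  rd@[10:7]=0xc ⇒ %r12
  rs@[6:3]=0x2 ⇒ %r2
@+16  big-endian(52 e0) = 0x52e0
  top 5b → 0xa → load [RR]
  rd@[10:7]=0x5 ⇒ %r5
  rs@[6:3]=0xc ⇒ %r12
@+18  big-endian(51 e0) = 0x51e0
  top 5b → 0xa → load [RR]
  rd@[10:7]=0x3 ⇒ %r3
  rs@[6:3]=0xc ⇒ %r12
@+1a  big-endian(d2 38) = 0xd238
  top 5b → 0x1a → sub [RR]
  rd@[10:7]=0x4 ⇒ %r4
  rs@[6:3]=0x7 ⇒ %r7

load %r12, %r2; load %r5, %r12; load %r3, %r12; sub %r4, %r7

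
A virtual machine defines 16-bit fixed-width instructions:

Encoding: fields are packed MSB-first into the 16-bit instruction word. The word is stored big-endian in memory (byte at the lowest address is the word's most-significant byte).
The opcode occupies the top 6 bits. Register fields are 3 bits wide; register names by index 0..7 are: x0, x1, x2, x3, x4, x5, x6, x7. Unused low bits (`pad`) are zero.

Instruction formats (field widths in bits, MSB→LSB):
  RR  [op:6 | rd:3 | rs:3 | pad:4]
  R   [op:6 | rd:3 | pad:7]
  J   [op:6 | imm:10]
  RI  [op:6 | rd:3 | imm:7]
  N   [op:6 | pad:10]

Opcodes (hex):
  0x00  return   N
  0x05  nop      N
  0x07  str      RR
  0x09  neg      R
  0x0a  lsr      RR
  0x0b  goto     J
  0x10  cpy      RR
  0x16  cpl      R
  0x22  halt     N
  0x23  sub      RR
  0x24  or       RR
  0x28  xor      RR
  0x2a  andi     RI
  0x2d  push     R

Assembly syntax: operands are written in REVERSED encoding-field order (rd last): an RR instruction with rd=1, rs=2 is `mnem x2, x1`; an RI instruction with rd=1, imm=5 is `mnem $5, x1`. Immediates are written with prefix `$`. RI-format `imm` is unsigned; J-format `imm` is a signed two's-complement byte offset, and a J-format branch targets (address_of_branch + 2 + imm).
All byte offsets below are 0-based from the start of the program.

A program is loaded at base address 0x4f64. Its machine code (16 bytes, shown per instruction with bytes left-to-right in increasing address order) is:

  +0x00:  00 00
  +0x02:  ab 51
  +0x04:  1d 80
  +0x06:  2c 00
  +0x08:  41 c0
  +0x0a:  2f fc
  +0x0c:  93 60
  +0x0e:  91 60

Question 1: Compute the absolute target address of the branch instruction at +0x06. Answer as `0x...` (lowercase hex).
0x4f6c

+0x06: 2c 00 ⇒ word 0x2c00 (big)
  opcode bits[15:10]=0xb: goto/J
  [9:0] imm=0 = $0
  target = base 0x4f64 + off 0x06 + 2 + imm 0 = 0x4f6c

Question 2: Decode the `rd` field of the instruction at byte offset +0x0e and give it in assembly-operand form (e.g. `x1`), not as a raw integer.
x2

off 0x0e: read 91 60 as big → 0x9160
  top 6b → 0x24 → or [RR]
  rd@[9:7]=0x2 ⇒ x2
  rs@[6:4]=0x6 ⇒ x6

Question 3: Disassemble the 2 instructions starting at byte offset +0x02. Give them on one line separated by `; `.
andi $81, x6; str x0, x3

[02] ab 51 → 0xab51
  op=0xab51>>10=0x2a ⇒ andi (RI)
  rd: (w>>7)&0x7=0x6 → x6
  imm: (w>>0)&0x7f=0x51 → $81
[04] 1d 80 → 0x1d80
  op=0x1d80>>10=0x7 ⇒ str (RR)
  rd: (w>>7)&0x7=0x3 → x3
  rs: (w>>4)&0x7=0x0 → x0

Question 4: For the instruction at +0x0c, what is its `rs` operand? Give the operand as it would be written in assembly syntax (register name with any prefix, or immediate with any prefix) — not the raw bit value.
x6

off 0x0c: read 93 60 as big → 0x9360
  op=0x9360>>10=0x24 ⇒ or (RR)
  rd@[9:7]=0x6 ⇒ x6
  rs@[6:4]=0x6 ⇒ x6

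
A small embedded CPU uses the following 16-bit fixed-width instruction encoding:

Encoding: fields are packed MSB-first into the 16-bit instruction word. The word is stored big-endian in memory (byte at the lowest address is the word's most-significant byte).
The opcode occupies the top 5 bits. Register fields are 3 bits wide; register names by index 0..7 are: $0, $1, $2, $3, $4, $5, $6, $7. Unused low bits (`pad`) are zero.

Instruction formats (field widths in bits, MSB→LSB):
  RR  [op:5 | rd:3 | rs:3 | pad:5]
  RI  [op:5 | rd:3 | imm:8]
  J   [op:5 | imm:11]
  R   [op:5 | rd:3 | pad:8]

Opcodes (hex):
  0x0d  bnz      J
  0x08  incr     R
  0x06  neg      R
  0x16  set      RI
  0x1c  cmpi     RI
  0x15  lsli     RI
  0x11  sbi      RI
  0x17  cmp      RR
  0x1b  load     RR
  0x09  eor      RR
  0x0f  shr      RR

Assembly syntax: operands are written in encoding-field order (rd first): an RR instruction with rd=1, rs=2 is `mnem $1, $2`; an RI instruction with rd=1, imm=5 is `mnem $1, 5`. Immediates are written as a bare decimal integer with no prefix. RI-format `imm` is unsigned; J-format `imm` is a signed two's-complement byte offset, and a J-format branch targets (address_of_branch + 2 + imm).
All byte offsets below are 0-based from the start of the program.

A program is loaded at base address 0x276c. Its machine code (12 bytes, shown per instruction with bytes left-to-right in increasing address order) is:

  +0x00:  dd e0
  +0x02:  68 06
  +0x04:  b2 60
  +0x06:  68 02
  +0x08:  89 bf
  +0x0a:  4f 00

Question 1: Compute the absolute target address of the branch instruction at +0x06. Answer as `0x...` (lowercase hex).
@+06  big-endian(68 02) = 0x6802
  top 5b → 0xd → bnz [J]
  imm: (w>>0)&0x7ff=0x2 → 2
  target = base 0x276c + off 0x06 + 2 + imm 2 = 0x2776

0x2776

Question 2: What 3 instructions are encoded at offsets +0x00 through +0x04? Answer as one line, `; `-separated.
load $5, $7; bnz 6; set $2, 96

+0x00: dd e0 ⇒ word 0xdde0 (big)
  top 5b → 0x1b → load [RR]
  [10:8] rd=5 = $5
  [7:5] rs=7 = $7
+0x02: 68 06 ⇒ word 0x6806 (big)
  top 5b → 0xd → bnz [J]
  [10:0] imm=6 = 6
+0x04: b2 60 ⇒ word 0xb260 (big)
  top 5b → 0x16 → set [RI]
  [10:8] rd=2 = $2
  [7:0] imm=96 = 96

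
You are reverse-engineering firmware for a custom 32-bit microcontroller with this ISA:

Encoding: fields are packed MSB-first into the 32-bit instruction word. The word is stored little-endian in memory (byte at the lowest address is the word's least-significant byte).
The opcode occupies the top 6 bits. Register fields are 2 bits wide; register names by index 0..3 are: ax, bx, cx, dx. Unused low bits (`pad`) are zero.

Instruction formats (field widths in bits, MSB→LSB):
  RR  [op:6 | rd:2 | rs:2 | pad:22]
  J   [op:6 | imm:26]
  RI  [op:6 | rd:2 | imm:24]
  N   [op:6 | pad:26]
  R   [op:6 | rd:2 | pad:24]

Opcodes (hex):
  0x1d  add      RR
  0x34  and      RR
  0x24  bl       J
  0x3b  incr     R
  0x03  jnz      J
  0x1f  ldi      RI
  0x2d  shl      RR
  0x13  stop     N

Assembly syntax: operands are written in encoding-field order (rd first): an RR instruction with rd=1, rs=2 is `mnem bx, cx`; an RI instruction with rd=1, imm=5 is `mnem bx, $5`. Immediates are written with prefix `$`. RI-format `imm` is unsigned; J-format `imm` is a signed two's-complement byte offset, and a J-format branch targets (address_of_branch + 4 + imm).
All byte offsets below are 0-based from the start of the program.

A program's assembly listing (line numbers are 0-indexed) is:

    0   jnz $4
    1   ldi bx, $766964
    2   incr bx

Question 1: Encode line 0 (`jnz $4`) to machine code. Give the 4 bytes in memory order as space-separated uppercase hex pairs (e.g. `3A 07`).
04 00 00 0C

0. jnz fields op=0x3:6|imm=4:26 → word 0c000004h → 04 00 00 0c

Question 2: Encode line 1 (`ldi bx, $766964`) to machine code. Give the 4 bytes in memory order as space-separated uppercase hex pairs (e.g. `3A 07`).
line 1 (ldi): pack op=0x1f:6|rd=1:2|imm=766964:24 = 0x7d0bb3f4; little→ f4 b3 0b 7d

F4 B3 0B 7D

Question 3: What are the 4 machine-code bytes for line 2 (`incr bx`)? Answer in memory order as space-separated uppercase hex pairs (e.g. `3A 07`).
00 00 00 ED

L2: incr op=0x3b:6|rd=1:2|pad=0:24 ⇒ 0xed000000 ⇒ little 00 00 00 ed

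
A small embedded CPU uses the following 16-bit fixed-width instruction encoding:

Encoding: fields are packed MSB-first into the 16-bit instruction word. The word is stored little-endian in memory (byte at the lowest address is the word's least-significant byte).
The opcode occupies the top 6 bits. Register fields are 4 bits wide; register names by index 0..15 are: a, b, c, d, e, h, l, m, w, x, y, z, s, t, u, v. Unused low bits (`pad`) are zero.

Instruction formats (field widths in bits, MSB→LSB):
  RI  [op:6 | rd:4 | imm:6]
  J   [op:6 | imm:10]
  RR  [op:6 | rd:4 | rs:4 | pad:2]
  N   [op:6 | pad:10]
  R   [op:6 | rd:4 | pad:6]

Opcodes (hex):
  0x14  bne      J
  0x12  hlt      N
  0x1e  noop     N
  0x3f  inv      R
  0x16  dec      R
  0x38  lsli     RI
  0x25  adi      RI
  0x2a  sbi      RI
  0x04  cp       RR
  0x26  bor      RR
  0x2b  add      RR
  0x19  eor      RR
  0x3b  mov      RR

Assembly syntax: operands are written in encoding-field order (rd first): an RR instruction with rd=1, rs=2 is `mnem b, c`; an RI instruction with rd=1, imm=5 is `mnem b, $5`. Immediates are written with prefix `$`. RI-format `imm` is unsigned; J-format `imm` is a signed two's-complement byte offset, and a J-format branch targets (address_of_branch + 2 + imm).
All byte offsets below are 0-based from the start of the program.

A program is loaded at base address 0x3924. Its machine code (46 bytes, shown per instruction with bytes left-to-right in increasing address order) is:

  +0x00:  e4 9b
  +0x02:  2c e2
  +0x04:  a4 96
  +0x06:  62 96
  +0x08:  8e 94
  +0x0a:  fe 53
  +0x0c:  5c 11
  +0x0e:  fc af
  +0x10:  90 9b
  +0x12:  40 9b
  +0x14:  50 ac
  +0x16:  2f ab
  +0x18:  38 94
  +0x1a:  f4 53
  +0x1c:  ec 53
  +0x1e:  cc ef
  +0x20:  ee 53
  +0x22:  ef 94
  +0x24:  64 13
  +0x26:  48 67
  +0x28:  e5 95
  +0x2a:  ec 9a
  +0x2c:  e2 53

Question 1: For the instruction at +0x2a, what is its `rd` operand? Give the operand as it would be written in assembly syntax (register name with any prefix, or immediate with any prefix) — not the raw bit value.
off 0x2a: read ec 9a as little → 0x9aec
  opcode bits[15:10]=0x26: bor/RR
  rd@[9:6]=0xb ⇒ z
  rs@[5:2]=0xb ⇒ z

z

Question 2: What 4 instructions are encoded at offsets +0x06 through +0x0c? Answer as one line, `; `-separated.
adi x, $34; adi c, $14; bne $-2; cp h, m

@+06  little-endian(62 96) = 0x9662
  top 6b → 0x25 → adi [RI]
  rd@[9:6]=0x9 ⇒ x
  imm@[5:0]=0x22 ⇒ $34
@+08  little-endian(8e 94) = 0x948e
  top 6b → 0x25 → adi [RI]
  rd@[9:6]=0x2 ⇒ c
  imm@[5:0]=0xe ⇒ $14
@+0a  little-endian(fe 53) = 0x53fe
  top 6b → 0x14 → bne [J]
  imm@[9:0]=0x3fe (s10→-2) ⇒ $-2
@+0c  little-endian(5c 11) = 0x115c
  top 6b → 0x4 → cp [RR]
  rd@[9:6]=0x5 ⇒ h
  rs@[5:2]=0x7 ⇒ m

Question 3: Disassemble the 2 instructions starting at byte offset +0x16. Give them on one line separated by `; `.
off 0x16: read 2f ab as little → 0xab2f
  op=0xab2f>>10=0x2a ⇒ sbi (RI)
  rd@[9:6]=0xc ⇒ s
  imm@[5:0]=0x2f ⇒ $47
off 0x18: read 38 94 as little → 0x9438
  op=0x9438>>10=0x25 ⇒ adi (RI)
  rd@[9:6]=0x0 ⇒ a
  imm@[5:0]=0x38 ⇒ $56

sbi s, $47; adi a, $56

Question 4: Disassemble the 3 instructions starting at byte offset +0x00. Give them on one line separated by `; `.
+0x00: e4 9b ⇒ word 0x9be4 (little)
  op=0x9be4>>10=0x26 ⇒ bor (RR)
  rd: (w>>6)&0xf=0xf → v
  rs: (w>>2)&0xf=0x9 → x
+0x02: 2c e2 ⇒ word 0xe22c (little)
  op=0xe22c>>10=0x38 ⇒ lsli (RI)
  rd: (w>>6)&0xf=0x8 → w
  imm: (w>>0)&0x3f=0x2c → $44
+0x04: a4 96 ⇒ word 0x96a4 (little)
  op=0x96a4>>10=0x25 ⇒ adi (RI)
  rd: (w>>6)&0xf=0xa → y
  imm: (w>>0)&0x3f=0x24 → $36

bor v, x; lsli w, $44; adi y, $36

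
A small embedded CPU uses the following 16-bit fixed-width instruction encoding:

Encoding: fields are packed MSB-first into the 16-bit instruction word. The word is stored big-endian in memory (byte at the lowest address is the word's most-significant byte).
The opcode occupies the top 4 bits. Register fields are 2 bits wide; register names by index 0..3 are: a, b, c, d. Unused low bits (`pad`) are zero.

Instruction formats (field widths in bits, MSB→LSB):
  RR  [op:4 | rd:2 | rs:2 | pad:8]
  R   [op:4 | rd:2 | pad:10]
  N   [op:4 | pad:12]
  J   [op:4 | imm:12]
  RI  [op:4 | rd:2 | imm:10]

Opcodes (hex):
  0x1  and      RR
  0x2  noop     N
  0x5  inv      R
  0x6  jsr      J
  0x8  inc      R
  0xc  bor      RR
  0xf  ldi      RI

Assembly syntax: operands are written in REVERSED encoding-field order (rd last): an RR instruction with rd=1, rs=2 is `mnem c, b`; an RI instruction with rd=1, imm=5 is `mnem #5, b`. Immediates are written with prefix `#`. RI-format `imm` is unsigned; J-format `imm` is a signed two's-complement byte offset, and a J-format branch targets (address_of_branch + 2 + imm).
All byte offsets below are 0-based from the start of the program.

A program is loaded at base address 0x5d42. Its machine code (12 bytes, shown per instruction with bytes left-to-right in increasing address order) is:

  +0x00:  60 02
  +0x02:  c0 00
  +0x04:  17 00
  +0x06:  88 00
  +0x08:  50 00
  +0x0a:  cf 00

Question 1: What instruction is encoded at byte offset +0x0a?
bor d, d

off 0x0a: read cf 00 as big → 0xcf00
  opcode bits[15:12]=0xc: bor/RR
  rd@[11:10]=0x3 ⇒ d
  rs@[9:8]=0x3 ⇒ d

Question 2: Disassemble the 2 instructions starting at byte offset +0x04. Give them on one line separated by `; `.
[04] 17 00 → 0x1700
  opcode bits[15:12]=0x1: and/RR
  rd: (w>>10)&0x3=0x1 → b
  rs: (w>>8)&0x3=0x3 → d
[06] 88 00 → 0x8800
  opcode bits[15:12]=0x8: inc/R
  rd: (w>>10)&0x3=0x2 → c

and d, b; inc c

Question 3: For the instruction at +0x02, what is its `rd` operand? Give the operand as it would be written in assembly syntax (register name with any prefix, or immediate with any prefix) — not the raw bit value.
a

off 0x02: read c0 00 as big → 0xc000
  top 4b → 0xc → bor [RR]
  [11:10] rd=0 = a
  [9:8] rs=0 = a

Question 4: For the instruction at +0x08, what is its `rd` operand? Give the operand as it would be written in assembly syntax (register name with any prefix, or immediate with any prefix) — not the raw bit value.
a

[08] 50 00 → 0x5000
  top 4b → 0x5 → inv [R]
  rd: (w>>10)&0x3=0x0 → a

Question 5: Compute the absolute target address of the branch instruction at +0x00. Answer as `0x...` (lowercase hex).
+0x00: 60 02 ⇒ word 0x6002 (big)
  opcode bits[15:12]=0x6: jsr/J
  [11:0] imm=2 = #2
  target = base 0x5d42 + off 0x00 + 2 + imm 2 = 0x5d46

0x5d46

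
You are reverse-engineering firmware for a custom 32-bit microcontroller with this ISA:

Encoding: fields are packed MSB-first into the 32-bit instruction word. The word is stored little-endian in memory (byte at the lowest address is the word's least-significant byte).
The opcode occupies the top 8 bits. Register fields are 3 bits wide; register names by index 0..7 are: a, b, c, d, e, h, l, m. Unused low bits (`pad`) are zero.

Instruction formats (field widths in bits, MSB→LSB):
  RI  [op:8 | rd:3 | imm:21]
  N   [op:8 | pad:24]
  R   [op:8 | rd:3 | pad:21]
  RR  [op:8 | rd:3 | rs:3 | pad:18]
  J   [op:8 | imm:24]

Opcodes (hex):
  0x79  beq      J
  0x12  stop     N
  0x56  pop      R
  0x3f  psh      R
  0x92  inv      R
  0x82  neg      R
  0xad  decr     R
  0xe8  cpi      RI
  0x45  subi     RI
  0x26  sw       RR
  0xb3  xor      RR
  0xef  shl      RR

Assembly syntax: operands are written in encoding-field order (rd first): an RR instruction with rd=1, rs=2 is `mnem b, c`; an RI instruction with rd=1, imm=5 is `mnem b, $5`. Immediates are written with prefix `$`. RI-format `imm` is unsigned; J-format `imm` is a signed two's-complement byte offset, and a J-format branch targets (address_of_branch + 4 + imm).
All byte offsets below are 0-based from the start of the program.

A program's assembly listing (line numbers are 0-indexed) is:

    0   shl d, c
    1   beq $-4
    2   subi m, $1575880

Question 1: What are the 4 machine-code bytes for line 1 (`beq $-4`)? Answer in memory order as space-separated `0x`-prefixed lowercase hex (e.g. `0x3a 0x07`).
line 1 (beq): pack op=0x79:8|imm=-4:24 = 0x79fffffc; little→ fc ff ff 79

0xfc 0xff 0xff 0x79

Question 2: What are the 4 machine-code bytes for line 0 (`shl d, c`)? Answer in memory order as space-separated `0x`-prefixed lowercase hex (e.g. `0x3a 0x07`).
L0: shl op=0xef:8|rd=3:3|rs=2:3|pad=0:18 ⇒ 0xef680000 ⇒ little 00 00 68 ef

0x00 0x00 0x68 0xef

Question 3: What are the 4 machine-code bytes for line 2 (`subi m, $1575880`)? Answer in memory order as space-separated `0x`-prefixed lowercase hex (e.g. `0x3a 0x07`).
line 2 (subi): pack op=0x45:8|rd=7:3|imm=1575880:21 = 0x45f80bc8; little→ c8 0b f8 45

0xc8 0x0b 0xf8 0x45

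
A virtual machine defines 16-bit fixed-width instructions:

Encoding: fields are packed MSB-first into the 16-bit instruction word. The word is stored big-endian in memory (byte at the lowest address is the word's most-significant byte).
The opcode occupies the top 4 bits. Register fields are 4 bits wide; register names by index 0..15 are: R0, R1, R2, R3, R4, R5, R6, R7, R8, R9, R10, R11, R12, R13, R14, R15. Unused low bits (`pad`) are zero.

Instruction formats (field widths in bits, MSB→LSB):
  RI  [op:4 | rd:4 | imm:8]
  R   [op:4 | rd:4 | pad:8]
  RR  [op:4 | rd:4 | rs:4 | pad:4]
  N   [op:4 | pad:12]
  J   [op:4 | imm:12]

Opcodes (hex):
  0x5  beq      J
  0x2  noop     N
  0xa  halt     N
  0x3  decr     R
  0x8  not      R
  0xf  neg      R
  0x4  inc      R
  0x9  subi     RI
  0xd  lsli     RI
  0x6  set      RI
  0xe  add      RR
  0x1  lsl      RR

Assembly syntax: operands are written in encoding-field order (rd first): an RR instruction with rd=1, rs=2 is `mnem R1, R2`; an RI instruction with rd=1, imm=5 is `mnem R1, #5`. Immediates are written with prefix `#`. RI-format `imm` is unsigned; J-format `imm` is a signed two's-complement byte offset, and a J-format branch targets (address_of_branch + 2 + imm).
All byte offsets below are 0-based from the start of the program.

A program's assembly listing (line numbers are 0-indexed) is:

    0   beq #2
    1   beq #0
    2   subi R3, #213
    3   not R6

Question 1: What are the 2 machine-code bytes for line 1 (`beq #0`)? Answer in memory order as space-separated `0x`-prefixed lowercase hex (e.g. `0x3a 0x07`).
line 1 (beq): pack op=0x5:4|imm=0:12 = 0x5000; big→ 50 00

0x50 0x00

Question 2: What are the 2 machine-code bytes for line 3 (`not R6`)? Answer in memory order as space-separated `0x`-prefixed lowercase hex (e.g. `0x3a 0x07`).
0x86 0x00

L3: not op=0x8:4|rd=6:4|pad=0:8 ⇒ 0x8600 ⇒ big 86 00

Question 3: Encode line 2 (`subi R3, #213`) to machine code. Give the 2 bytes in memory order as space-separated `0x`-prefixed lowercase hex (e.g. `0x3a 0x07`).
0x93 0xd5

L2: subi op=0x9:4|rd=3:4|imm=213:8 ⇒ 0x93d5 ⇒ big 93 d5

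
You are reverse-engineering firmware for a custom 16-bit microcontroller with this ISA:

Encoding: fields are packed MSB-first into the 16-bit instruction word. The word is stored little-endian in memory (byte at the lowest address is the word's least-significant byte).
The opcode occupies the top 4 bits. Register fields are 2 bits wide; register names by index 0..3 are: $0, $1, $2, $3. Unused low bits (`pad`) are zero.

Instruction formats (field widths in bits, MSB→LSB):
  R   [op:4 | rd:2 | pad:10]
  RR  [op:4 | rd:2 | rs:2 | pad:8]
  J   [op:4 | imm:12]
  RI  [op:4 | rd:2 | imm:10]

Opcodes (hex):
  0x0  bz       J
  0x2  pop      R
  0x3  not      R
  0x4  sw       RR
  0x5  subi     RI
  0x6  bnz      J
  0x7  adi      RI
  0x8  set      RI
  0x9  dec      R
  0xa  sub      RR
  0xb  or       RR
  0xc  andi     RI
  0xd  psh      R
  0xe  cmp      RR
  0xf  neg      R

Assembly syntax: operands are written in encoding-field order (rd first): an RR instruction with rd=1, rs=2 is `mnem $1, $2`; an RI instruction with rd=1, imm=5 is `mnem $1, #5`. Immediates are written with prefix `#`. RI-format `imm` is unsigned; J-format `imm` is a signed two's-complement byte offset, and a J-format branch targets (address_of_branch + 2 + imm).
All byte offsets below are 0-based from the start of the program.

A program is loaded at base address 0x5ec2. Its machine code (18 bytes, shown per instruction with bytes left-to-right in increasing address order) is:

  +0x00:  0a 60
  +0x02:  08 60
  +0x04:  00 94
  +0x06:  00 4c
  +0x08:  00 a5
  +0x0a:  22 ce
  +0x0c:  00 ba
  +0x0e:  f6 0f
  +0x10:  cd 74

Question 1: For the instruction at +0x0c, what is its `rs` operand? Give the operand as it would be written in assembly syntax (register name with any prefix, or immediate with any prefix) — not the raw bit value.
[0c] 00 ba → 0xba00
  opcode bits[15:12]=0xb: or/RR
  rd: (w>>10)&0x3=0x2 → $2
  rs: (w>>8)&0x3=0x2 → $2

$2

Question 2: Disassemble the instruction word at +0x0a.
+0x0a: 22 ce ⇒ word 0xce22 (little)
  opcode bits[15:12]=0xc: andi/RI
  [11:10] rd=3 = $3
  [9:0] imm=546 = #546

andi $3, #546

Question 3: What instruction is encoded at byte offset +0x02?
bnz #8

@+02  little-endian(08 60) = 0x6008
  opcode bits[15:12]=0x6: bnz/J
  imm: (w>>0)&0xfff=0x8 → #8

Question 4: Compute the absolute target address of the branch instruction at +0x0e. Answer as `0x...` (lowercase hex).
off 0x0e: read f6 0f as little → 0x0ff6
  op=0x0ff6>>12=0x0 ⇒ bz (J)
  imm: (w>>0)&0xfff=0xff6 (s12→-10) → #-10
  target = base 0x5ec2 + off 0x0e + 2 + imm -10 = 0x5ec8

0x5ec8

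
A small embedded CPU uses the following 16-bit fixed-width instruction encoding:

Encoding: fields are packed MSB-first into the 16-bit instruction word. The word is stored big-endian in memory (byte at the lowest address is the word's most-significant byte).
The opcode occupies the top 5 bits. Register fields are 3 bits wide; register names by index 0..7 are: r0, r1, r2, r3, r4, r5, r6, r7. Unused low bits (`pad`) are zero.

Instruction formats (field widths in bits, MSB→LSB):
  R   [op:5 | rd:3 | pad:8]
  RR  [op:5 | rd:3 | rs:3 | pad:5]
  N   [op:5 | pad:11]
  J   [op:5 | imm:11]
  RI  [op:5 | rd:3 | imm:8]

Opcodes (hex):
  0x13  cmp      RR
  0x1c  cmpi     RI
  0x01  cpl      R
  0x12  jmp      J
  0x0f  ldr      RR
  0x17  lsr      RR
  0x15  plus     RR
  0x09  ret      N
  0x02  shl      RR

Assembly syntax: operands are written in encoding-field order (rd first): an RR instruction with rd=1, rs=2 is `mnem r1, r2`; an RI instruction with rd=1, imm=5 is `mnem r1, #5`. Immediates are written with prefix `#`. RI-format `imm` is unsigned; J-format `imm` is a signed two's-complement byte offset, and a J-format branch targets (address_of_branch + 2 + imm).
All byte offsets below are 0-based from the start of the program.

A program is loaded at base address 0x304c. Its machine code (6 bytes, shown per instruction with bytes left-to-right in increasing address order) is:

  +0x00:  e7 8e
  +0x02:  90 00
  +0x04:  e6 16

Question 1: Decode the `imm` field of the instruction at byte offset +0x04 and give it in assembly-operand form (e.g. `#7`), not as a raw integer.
[04] e6 16 → 0xe616
  op=0xe616>>11=0x1c ⇒ cmpi (RI)
  rd: (w>>8)&0x7=0x6 → r6
  imm: (w>>0)&0xff=0x16 → #22

#22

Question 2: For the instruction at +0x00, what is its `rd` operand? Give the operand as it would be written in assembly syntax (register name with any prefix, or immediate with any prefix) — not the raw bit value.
r7

off 0x00: read e7 8e as big → 0xe78e
  op=0xe78e>>11=0x1c ⇒ cmpi (RI)
  [10:8] rd=7 = r7
  [7:0] imm=142 = #142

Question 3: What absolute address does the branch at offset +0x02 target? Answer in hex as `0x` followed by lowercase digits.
0x3050

off 0x02: read 90 00 as big → 0x9000
  opcode bits[15:11]=0x12: jmp/J
  imm@[10:0]=0x0 ⇒ #0
  target = base 0x304c + off 0x02 + 2 + imm 0 = 0x3050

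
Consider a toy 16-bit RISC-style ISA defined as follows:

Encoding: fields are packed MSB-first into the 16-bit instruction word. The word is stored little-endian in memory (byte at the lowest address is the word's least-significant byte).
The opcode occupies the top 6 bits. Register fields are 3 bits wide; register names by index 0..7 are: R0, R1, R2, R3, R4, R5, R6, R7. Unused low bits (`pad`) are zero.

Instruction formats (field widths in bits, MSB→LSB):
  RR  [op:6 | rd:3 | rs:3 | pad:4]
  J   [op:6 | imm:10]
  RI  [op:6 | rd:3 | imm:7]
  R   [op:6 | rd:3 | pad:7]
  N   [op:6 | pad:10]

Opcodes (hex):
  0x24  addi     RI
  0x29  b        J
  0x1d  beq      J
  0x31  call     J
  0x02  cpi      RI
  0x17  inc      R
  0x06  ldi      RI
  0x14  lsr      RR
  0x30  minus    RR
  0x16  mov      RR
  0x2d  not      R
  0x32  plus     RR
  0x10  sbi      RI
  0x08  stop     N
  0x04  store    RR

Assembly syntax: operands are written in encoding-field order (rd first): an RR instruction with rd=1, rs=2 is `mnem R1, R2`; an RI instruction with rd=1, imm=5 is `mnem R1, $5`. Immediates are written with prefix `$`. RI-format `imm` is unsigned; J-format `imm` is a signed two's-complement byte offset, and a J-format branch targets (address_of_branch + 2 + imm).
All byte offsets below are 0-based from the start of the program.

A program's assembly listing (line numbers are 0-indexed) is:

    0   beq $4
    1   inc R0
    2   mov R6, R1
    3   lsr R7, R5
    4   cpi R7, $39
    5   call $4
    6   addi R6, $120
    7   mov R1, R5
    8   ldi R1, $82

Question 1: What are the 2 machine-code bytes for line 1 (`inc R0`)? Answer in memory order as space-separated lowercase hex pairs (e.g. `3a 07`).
line 1 (inc): pack op=0x17:6|rd=0:3|pad=0:7 = 0x5c00; little→ 00 5c

00 5c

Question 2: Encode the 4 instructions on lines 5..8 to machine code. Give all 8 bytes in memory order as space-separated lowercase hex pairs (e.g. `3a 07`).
04 c4 78 93 d0 58 d2 18

line 5 (call): pack op=0x31:6|imm=4:10 = 0xc404; little→ 04 c4
line 6 (addi): pack op=0x24:6|rd=6:3|imm=120:7 = 0x9378; little→ 78 93
line 7 (mov): pack op=0x16:6|rd=1:3|rs=5:3|pad=0:4 = 0x58d0; little→ d0 58
line 8 (ldi): pack op=0x6:6|rd=1:3|imm=82:7 = 0x18d2; little→ d2 18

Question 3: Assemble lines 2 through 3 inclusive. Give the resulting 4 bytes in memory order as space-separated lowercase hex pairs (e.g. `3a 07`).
10 5b d0 53

2. mov fields op=0x16:6|rd=6:3|rs=1:3|pad=0:4 → word 5b10h → 10 5b
3. lsr fields op=0x14:6|rd=7:3|rs=5:3|pad=0:4 → word 53d0h → d0 53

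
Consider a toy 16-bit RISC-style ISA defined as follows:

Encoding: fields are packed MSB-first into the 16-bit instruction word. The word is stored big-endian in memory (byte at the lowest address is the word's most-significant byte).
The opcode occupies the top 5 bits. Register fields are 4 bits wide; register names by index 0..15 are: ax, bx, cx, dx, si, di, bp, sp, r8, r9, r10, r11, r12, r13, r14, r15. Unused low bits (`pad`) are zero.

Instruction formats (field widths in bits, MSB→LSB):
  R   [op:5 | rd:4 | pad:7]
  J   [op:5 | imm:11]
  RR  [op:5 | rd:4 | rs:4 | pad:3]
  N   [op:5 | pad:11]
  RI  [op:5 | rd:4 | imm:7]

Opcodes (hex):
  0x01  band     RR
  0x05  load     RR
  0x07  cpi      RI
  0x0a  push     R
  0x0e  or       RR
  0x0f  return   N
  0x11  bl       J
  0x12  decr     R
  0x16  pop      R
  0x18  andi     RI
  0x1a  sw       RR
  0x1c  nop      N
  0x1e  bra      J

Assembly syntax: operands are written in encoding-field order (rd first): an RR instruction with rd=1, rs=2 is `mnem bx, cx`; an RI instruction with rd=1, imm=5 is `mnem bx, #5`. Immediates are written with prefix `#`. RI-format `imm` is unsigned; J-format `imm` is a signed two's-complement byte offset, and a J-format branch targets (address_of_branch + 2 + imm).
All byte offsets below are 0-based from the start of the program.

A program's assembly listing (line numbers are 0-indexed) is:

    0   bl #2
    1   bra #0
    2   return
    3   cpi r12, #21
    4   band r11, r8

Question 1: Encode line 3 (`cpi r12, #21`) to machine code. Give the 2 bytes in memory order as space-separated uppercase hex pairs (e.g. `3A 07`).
3E 15

3. cpi fields op=0x7:5|rd=12:4|imm=21:7 → word 3e15h → 3e 15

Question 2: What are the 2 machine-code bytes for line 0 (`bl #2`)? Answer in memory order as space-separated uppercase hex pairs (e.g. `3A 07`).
0. bl fields op=0x11:5|imm=2:11 → word 8802h → 88 02

88 02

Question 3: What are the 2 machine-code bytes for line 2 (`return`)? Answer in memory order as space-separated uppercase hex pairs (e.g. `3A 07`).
2. return fields op=0xf:5|pad=0:11 → word 7800h → 78 00

78 00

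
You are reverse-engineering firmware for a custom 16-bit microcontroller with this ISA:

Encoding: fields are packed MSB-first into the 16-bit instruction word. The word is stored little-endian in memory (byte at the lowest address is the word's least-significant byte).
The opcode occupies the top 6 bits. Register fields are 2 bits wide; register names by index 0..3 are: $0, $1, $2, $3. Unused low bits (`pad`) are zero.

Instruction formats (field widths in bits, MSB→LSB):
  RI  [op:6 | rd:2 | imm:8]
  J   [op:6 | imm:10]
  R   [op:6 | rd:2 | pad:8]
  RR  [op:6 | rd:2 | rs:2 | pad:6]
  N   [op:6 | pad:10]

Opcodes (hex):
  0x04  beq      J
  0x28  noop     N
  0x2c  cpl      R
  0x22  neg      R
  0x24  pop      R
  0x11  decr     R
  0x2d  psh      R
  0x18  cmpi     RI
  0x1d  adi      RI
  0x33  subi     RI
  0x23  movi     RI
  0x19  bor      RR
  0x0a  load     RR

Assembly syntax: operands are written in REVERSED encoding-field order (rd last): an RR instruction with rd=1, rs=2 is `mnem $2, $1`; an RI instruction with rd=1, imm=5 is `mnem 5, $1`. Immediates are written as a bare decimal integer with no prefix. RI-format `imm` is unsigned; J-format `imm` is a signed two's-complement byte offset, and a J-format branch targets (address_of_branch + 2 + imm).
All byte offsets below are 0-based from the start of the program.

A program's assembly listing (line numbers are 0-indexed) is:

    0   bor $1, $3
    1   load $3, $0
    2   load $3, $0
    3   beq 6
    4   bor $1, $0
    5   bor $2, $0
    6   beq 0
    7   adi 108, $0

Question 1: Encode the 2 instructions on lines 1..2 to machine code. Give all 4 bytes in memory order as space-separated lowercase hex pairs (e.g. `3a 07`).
c0 28 c0 28

line 1 (load): pack op=0xa:6|rd=0:2|rs=3:2|pad=0:6 = 0x28c0; little→ c0 28
line 2 (load): pack op=0xa:6|rd=0:2|rs=3:2|pad=0:6 = 0x28c0; little→ c0 28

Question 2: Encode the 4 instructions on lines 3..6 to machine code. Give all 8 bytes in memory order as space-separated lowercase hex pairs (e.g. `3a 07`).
L3: beq op=0x4:6|imm=6:10 ⇒ 0x1006 ⇒ little 06 10
L4: bor op=0x19:6|rd=0:2|rs=1:2|pad=0:6 ⇒ 0x6440 ⇒ little 40 64
L5: bor op=0x19:6|rd=0:2|rs=2:2|pad=0:6 ⇒ 0x6480 ⇒ little 80 64
L6: beq op=0x4:6|imm=0:10 ⇒ 0x1000 ⇒ little 00 10

06 10 40 64 80 64 00 10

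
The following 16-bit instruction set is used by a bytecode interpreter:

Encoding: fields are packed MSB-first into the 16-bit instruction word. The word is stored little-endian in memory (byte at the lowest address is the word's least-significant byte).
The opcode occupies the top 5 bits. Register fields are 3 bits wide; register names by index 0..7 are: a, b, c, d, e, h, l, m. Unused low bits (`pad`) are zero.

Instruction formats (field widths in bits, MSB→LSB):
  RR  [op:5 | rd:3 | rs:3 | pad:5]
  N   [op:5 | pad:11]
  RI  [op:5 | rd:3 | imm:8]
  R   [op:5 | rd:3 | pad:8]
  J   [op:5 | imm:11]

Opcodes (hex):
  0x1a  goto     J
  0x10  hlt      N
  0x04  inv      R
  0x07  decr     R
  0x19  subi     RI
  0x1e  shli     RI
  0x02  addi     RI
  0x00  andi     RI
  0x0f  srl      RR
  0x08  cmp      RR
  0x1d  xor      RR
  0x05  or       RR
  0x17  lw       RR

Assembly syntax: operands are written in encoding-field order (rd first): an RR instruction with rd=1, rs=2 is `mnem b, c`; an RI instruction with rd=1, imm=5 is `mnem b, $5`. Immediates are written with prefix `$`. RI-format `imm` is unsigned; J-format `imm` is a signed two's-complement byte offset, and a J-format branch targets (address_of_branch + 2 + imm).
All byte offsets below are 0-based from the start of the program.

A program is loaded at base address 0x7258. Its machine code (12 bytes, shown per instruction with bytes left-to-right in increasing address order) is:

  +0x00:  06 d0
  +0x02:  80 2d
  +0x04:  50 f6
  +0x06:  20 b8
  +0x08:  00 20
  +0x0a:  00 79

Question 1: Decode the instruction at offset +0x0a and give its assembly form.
srl b, a

off 0x0a: read 00 79 as little → 0x7900
  op=0x7900>>11=0xf ⇒ srl (RR)
  rd: (w>>8)&0x7=0x1 → b
  rs: (w>>5)&0x7=0x0 → a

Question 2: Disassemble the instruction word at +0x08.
+0x08: 00 20 ⇒ word 0x2000 (little)
  opcode bits[15:11]=0x4: inv/R
  [10:8] rd=0 = a

inv a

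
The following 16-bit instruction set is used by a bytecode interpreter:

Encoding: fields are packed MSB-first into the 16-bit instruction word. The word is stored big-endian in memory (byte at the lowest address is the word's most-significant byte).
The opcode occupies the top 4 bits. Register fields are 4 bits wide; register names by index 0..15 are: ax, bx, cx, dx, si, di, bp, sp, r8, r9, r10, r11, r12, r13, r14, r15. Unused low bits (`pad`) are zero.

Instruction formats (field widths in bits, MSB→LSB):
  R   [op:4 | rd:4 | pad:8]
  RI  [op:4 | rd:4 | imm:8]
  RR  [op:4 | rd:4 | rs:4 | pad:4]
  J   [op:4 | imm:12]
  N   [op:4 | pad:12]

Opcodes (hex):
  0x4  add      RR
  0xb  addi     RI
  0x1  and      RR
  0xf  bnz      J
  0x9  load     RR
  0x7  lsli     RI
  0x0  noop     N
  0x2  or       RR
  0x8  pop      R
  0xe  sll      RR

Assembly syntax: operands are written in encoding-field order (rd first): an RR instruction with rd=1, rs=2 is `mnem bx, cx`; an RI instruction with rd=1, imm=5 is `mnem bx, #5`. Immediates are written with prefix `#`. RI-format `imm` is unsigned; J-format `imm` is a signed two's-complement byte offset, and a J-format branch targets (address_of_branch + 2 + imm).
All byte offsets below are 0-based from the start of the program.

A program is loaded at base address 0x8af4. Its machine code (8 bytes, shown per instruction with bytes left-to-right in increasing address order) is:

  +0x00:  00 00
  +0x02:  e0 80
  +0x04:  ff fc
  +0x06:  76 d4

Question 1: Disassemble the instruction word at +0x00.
+0x00: 00 00 ⇒ word 0x0000 (big)
  top 4b → 0x0 → noop [N]

noop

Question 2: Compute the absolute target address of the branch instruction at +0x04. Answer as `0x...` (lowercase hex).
[04] ff fc → 0xfffc
  op=0xfffc>>12=0xf ⇒ bnz (J)
  imm@[11:0]=0xffc (s12→-4) ⇒ #-4
  target = base 0x8af4 + off 0x04 + 2 + imm -4 = 0x8af6

0x8af6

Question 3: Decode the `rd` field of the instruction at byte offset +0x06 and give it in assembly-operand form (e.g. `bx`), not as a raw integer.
+0x06: 76 d4 ⇒ word 0x76d4 (big)
  op=0x76d4>>12=0x7 ⇒ lsli (RI)
  rd: (w>>8)&0xf=0x6 → bp
  imm: (w>>0)&0xff=0xd4 → #212

bp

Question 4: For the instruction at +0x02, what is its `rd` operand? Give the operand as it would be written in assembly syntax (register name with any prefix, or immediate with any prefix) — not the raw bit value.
ax

@+02  big-endian(e0 80) = 0xe080
  opcode bits[15:12]=0xe: sll/RR
  [11:8] rd=0 = ax
  [7:4] rs=8 = r8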